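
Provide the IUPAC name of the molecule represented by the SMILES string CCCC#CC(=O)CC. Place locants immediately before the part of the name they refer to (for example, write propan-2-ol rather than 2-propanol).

Counting along the main chain through the carbonyl and the multiple bond gives 8 carbons: the parent is octane.
The principal characteristic group is a ketone (C=O on an internal carbon), named with the suffix -one.
The chain contains a C≡C triple bond, so the unsaturation ending is -yne.
The numbering direction is chosen so that numbering from this end puts the carbonyl group at C-3 rather than C-6.
That gives the carbonyl at C-3; the triple bond between C-4 and C-5.
The name is oct-4-yn-3-one.

oct-4-yn-3-one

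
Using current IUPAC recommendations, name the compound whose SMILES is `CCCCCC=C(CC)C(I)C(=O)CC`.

5-ethyl-4-iodoundec-5-en-3-one

Counting along the main chain through the carbonyl and the multiple bond gives 11 carbons: the parent is undecane.
A ketone (C=O on an internal carbon) is the principal characteristic group, giving the suffix -one.
There is one C=C double bond, indicated by the ending -ene.
The numbering direction is chosen so that numbering from this end puts the carbonyl group at C-3 rather than C-9.
With this numbering: the carbonyl at C-3; the double bond between C-5 and C-6; an ethyl group at C-5; an iodo group at C-4.
Prefixes are listed alphabetically: ethyl, iodo.
Assembling the pieces gives 5-ethyl-4-iodoundec-5-en-3-one.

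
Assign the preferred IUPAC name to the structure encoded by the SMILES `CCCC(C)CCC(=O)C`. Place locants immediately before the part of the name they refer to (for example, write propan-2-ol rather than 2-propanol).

5-methyloctan-2-one

Counting along the main chain through the carbonyl gives 8 carbons: the parent is octane.
A ketone (C=O on an internal carbon) is the principal characteristic group, giving the suffix -one.
The numbering direction is chosen so that numbering from this end puts the carbonyl group at C-2 rather than C-7.
That gives the carbonyl at C-2; a methyl group at C-5.
The name is 5-methyloctan-2-one.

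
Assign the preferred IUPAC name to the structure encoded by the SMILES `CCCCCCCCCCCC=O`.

dodecanal

The longest carbon chain that includes the –CHO group has 12 carbons, so the parent hydride is dodecane.
An aldehyde (terminal –CHO) is the principal characteristic group, giving the suffix -al.
The numbering direction is chosen so that the aldehyde carbon is C-1 by definition.
The name is dodecanal.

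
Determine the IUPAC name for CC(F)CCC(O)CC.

The longest carbon chain that includes the –OH group has 7 carbons, so the parent hydride is heptane.
The principal characteristic group is an alcohol (–OH), named with the suffix -ol.
The numbering direction is chosen so that numbering from this end puts the hydroxyl group at C-3 rather than C-5.
That gives the hydroxyl at C-3; a fluoro group at C-6.
The name is 6-fluoroheptan-3-ol.

6-fluoroheptan-3-ol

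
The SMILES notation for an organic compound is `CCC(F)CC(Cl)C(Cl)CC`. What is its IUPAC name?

The longest carbon chain is 8 atoms: the parent is octane.
Choose the numbering such that the substituent locant set {3,4,6} is lower than {3,5,6} at the first point of difference.
That gives chloro groups at C-3 and C-4; a fluoro group at C-6.
The substituents are ordered alphabetically, ignoring any di-/tri- multipliers.
The name is 3,4-dichloro-6-fluorooctane.

3,4-dichloro-6-fluorooctane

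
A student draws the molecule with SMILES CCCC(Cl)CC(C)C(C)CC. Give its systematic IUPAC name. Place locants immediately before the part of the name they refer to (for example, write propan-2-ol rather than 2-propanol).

The parent chain contains 9 carbons (nonane).
Choose the numbering such that the substituent locant set {3,4,6} is lower than {4,6,7} at the first point of difference.
This places a chloro group at C-6; methyl groups at C-3 and C-4.
The substituents are ordered alphabetically, ignoring any di-/tri- multipliers.
Assembling the pieces gives 6-chloro-3,4-dimethylnonane.

6-chloro-3,4-dimethylnonane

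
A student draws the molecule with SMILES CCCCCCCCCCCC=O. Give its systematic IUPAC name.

The longest chain bearing the –CHO group is 12 carbons long (dodecane).
An aldehyde (terminal –CHO) is the principal characteristic group, giving the suffix -al.
Number the chain so that the aldehyde carbon is C-1 by definition.
Putting it together: dodecanal.

dodecanal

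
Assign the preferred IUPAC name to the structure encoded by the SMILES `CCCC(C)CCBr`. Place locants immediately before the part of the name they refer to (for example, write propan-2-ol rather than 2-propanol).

The longest carbon chain is 6 atoms: the parent is hexane.
Number the chain so that the substituent locant set {1,3} is lower than {4,6} at the first point of difference.
This places a bromo group at C-1; a methyl group at C-3.
Substituent prefixes are cited in alphabetical order (multiplying prefixes like di-/tri- are ignored for ordering).
Putting it together: 1-bromo-3-methylhexane.

1-bromo-3-methylhexane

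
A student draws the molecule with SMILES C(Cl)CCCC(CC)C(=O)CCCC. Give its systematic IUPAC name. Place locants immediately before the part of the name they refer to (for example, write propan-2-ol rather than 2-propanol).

10-chloro-6-ethyldecan-5-one

The longest chain bearing the carbonyl is 10 carbons long (decane).
The highest-priority functional group is a ketone (C=O on an internal carbon), so the name ends in -one.
The numbering direction is chosen so that numbering from this end puts the carbonyl group at C-5 rather than C-6.
With this numbering: the carbonyl at C-5; a chloro group at C-10; an ethyl group at C-6.
Prefixes are listed alphabetically: chloro, ethyl.
Putting it together: 10-chloro-6-ethyldecan-5-one.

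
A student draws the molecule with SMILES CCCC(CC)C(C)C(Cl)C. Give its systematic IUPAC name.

The parent chain contains 7 carbons (heptane).
Choose the numbering such that the substituent locant set {2,3,4} is lower than {4,5,6} at the first point of difference.
That gives a chloro group at C-2; an ethyl group at C-4; a methyl group at C-3.
The substituents are ordered alphabetically, ignoring any di-/tri- multipliers.
Putting it together: 2-chloro-4-ethyl-3-methylheptane.

2-chloro-4-ethyl-3-methylheptane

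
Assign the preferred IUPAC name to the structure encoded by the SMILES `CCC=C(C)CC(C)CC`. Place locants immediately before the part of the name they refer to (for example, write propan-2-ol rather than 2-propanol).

4,6-dimethyloct-3-ene

Counting along the main chain through the multiple bond gives 8 carbons: the parent is octane.
A C=C double bond in the chain gives the infix -ene-.
Number the chain so that numbering from this end puts the double bond at C-3 rather than C-5.
With this numbering: the double bond between C-3 and C-4; methyl groups at C-4 and C-6.
Assembling the pieces gives 4,6-dimethyloct-3-ene.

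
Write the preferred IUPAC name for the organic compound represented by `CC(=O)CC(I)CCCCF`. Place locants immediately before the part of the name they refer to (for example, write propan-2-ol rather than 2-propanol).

The longest chain bearing the carbonyl is 8 carbons long (octane).
The highest-priority functional group is a ketone (C=O on an internal carbon), so the name ends in -one.
Number the chain so that numbering from this end puts the carbonyl group at C-2 rather than C-7.
With this numbering: the carbonyl at C-2; a fluoro group at C-8; an iodo group at C-4.
Prefixes are listed alphabetically: fluoro, iodo.
The name is 8-fluoro-4-iodooctan-2-one.

8-fluoro-4-iodooctan-2-one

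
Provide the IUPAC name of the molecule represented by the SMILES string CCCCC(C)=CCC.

Counting along the main chain through the multiple bond gives 8 carbons: the parent is octane.
There is one C=C double bond, indicated by the ending -ene.
Choose the numbering such that numbering from this end puts the double bond at C-3 rather than C-5.
That gives the double bond between C-3 and C-4; a methyl group at C-4.
Putting it together: 4-methyloct-3-ene.

4-methyloct-3-ene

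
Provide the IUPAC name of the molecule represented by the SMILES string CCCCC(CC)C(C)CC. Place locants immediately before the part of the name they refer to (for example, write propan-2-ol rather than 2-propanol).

The parent chain contains 8 carbons (octane).
Choose the numbering such that the substituent locant set {3,4} is lower than {5,6} at the first point of difference.
That gives an ethyl group at C-4; a methyl group at C-3.
The substituents are ordered alphabetically, ignoring any di-/tri- multipliers.
The name is 4-ethyl-3-methyloctane.

4-ethyl-3-methyloctane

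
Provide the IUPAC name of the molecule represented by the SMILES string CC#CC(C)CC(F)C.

6-fluoro-4-methylhept-2-yne

The longest carbon chain that includes the multiple bond has 7 carbons, so the parent hydride is heptane.
A C≡C triple bond in the chain gives the infix -yne-.
The numbering direction is chosen so that numbering from this end puts the triple bond at C-2 rather than C-5.
This places the triple bond between C-2 and C-3; a fluoro group at C-6; a methyl group at C-4.
The substituents are ordered alphabetically, ignoring any di-/tri- multipliers.
Putting it together: 6-fluoro-4-methylhept-2-yne.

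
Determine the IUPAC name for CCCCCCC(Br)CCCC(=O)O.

The longest chain bearing the –COOH group is 11 carbons long (undecane).
The highest-priority functional group is a carboxylic acid (terminal –COOH), so the name ends in -oic acid.
The numbering direction is chosen so that the carboxylic acid carbon is C-1 by definition.
That gives a bromo group at C-5.
Putting it together: 5-bromoundecanoic acid.

5-bromoundecanoic acid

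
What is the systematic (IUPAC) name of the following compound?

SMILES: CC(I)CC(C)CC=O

5-iodo-3-methylhexanal

Counting along the main chain through the –CHO group gives 6 carbons: the parent is hexane.
The highest-priority functional group is an aldehyde (terminal –CHO), so the name ends in -al.
Number the chain so that the aldehyde carbon is C-1 by definition.
That gives an iodo group at C-5; a methyl group at C-3.
Substituent prefixes are cited in alphabetical order (multiplying prefixes like di-/tri- are ignored for ordering).
The name is 5-iodo-3-methylhexanal.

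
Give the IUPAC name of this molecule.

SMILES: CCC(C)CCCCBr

1-bromo-5-methylheptane

The longest carbon chain is 7 atoms: the parent is heptane.
The numbering direction is chosen so that the substituent locant set {1,5} is lower than {3,7} at the first point of difference.
With this numbering: a bromo group at C-1; a methyl group at C-5.
The substituents are ordered alphabetically, ignoring any di-/tri- multipliers.
Assembling the pieces gives 1-bromo-5-methylheptane.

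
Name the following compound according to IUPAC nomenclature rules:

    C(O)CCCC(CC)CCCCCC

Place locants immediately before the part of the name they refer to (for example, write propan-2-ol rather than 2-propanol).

The longest chain bearing the –OH group is 11 carbons long (undecane).
The principal characteristic group is an alcohol (–OH), named with the suffix -ol.
Choose the numbering such that numbering from this end puts the hydroxyl group at C-1 rather than C-11.
With this numbering: the hydroxyl at C-1; an ethyl group at C-5.
Putting it together: 5-ethylundecan-1-ol.

5-ethylundecan-1-ol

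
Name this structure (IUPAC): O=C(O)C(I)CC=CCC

The longest carbon chain that includes the –COOH group and the multiple bond has 7 carbons, so the parent hydride is heptane.
A carboxylic acid (terminal –COOH) is the principal characteristic group, giving the suffix -oic acid.
There is one C=C double bond, indicated by the ending -ene.
Number the chain so that the carboxylic acid carbon is C-1 by definition.
That gives the double bond between C-4 and C-5; an iodo group at C-2.
The name is 2-iodohept-4-enoic acid.

2-iodohept-4-enoic acid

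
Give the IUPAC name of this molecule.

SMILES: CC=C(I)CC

3-iodopent-2-ene

Counting along the main chain through the multiple bond gives 5 carbons: the parent is pentane.
There is one C=C double bond, indicated by the ending -ene.
Number the chain so that numbering from this end puts the double bond at C-2 rather than C-3.
With this numbering: the double bond between C-2 and C-3; an iodo group at C-3.
The name is 3-iodopent-2-ene.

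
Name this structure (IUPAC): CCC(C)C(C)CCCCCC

3,4-dimethyldecane

The parent chain contains 10 carbons (decane).
Choose the numbering such that the substituent locant set {3,4} is lower than {7,8} at the first point of difference.
With this numbering: methyl groups at C-3 and C-4.
Assembling the pieces gives 3,4-dimethyldecane.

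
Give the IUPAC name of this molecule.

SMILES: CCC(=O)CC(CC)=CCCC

Counting along the main chain through the carbonyl and the multiple bond gives 9 carbons: the parent is nonane.
The highest-priority functional group is a ketone (C=O on an internal carbon), so the name ends in -one.
There is one C=C double bond, indicated by the ending -ene.
The numbering direction is chosen so that numbering from this end puts the carbonyl group at C-3 rather than C-7.
With this numbering: the carbonyl at C-3; the double bond between C-5 and C-6; an ethyl group at C-5.
The name is 5-ethylnon-5-en-3-one.

5-ethylnon-5-en-3-one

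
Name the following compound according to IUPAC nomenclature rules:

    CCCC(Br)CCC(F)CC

6-bromo-3-fluorononane

The parent chain contains 9 carbons (nonane).
Number the chain so that the substituent locant set {3,6} is lower than {4,7} at the first point of difference.
With this numbering: a bromo group at C-6; a fluoro group at C-3.
Prefixes are listed alphabetically: bromo, fluoro.
The name is 6-bromo-3-fluorononane.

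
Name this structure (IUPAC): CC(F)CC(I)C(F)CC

2,5-difluoro-4-iodoheptane

The parent chain contains 7 carbons (heptane).
Choose the numbering such that the substituent locant set {2,4,5} is lower than {3,4,6} at the first point of difference.
With this numbering: fluoro groups at C-2 and C-5; an iodo group at C-4.
Prefixes are listed alphabetically: fluoro, iodo.
Assembling the pieces gives 2,5-difluoro-4-iodoheptane.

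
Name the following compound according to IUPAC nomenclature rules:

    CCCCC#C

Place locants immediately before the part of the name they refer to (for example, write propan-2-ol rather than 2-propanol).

The longest carbon chain that includes the multiple bond has 6 carbons, so the parent hydride is hexane.
The chain contains a C≡C triple bond, so the unsaturation ending is -yne.
Number the chain so that numbering from this end puts the triple bond at C-1 rather than C-5.
That gives the triple bond between C-1 and C-2.
The name is hex-1-yne.

hex-1-yne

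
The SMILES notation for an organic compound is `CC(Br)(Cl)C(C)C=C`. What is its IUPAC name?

4-bromo-4-chloro-3-methylpent-1-ene

Counting along the main chain through the multiple bond gives 5 carbons: the parent is pentane.
The chain contains a C=C double bond, so the unsaturation ending is -ene.
Choose the numbering such that numbering from this end puts the double bond at C-1 rather than C-4.
That gives the double bond between C-1 and C-2; a bromo group at C-4; a chloro group at C-4; a methyl group at C-3.
The substituents are ordered alphabetically, ignoring any di-/tri- multipliers.
Putting it together: 4-bromo-4-chloro-3-methylpent-1-ene.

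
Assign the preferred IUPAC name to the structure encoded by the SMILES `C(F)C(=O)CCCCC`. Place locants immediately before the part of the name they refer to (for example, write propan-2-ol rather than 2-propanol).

1-fluoroheptan-2-one

The longest carbon chain that includes the carbonyl has 7 carbons, so the parent hydride is heptane.
The principal characteristic group is a ketone (C=O on an internal carbon), named with the suffix -one.
Choose the numbering such that numbering from this end puts the carbonyl group at C-2 rather than C-6.
This places the carbonyl at C-2; a fluoro group at C-1.
Assembling the pieces gives 1-fluoroheptan-2-one.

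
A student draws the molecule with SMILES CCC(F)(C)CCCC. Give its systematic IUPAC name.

3-fluoro-3-methylheptane

The longest continuous carbon chain has 7 atoms, so the parent hydride is heptane.
Number the chain so that the substituent locant set {3,3} is lower than {5,5} at the first point of difference.
This places a fluoro group at C-3; a methyl group at C-3.
The substituents are ordered alphabetically, ignoring any di-/tri- multipliers.
Putting it together: 3-fluoro-3-methylheptane.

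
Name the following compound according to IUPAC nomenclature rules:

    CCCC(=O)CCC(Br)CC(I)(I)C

7-bromo-9,9-diiododecan-4-one

The longest carbon chain that includes the carbonyl has 10 carbons, so the parent hydride is decane.
The principal characteristic group is a ketone (C=O on an internal carbon), named with the suffix -one.
Number the chain so that numbering from this end puts the carbonyl group at C-4 rather than C-7.
That gives the carbonyl at C-4; a bromo group at C-7; two iodo groups at C-9.
The substituents are ordered alphabetically, ignoring any di-/tri- multipliers.
The name is 7-bromo-9,9-diiododecan-4-one.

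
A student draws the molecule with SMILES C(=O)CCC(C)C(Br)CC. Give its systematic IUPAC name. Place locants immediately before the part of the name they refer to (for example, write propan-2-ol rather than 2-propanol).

The longest chain bearing the –CHO group is 7 carbons long (heptane).
An aldehyde (terminal –CHO) is the principal characteristic group, giving the suffix -al.
The numbering direction is chosen so that the aldehyde carbon is C-1 by definition.
With this numbering: a bromo group at C-5; a methyl group at C-4.
Prefixes are listed alphabetically: bromo, methyl.
Assembling the pieces gives 5-bromo-4-methylheptanal.

5-bromo-4-methylheptanal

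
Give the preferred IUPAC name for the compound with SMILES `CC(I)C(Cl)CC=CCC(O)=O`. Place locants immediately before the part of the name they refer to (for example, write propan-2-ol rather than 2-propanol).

6-chloro-7-iodooct-3-enoic acid

The longest carbon chain that includes the –COOH group and the multiple bond has 8 carbons, so the parent hydride is octane.
The principal characteristic group is a carboxylic acid (terminal –COOH), named with the suffix -oic acid.
There is one C=C double bond, indicated by the ending -ene.
The numbering direction is chosen so that the carboxylic acid carbon is C-1 by definition.
That gives the double bond between C-3 and C-4; a chloro group at C-6; an iodo group at C-7.
The substituents are ordered alphabetically, ignoring any di-/tri- multipliers.
Assembling the pieces gives 6-chloro-7-iodooct-3-enoic acid.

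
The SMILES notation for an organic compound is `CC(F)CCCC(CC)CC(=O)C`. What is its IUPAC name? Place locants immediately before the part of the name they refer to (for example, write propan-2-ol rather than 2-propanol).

4-ethyl-8-fluorononan-2-one

Counting along the main chain through the carbonyl gives 9 carbons: the parent is nonane.
The highest-priority functional group is a ketone (C=O on an internal carbon), so the name ends in -one.
Number the chain so that numbering from this end puts the carbonyl group at C-2 rather than C-8.
With this numbering: the carbonyl at C-2; an ethyl group at C-4; a fluoro group at C-8.
Prefixes are listed alphabetically: ethyl, fluoro.
The name is 4-ethyl-8-fluorononan-2-one.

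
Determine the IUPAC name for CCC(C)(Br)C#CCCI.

The longest carbon chain that includes the multiple bond has 7 carbons, so the parent hydride is heptane.
A C≡C triple bond in the chain gives the infix -yne-.
Number the chain so that numbering from this end puts the triple bond at C-3 rather than C-4.
That gives the triple bond between C-3 and C-4; a bromo group at C-5; an iodo group at C-1; a methyl group at C-5.
Substituent prefixes are cited in alphabetical order (multiplying prefixes like di-/tri- are ignored for ordering).
Putting it together: 5-bromo-1-iodo-5-methylhept-3-yne.

5-bromo-1-iodo-5-methylhept-3-yne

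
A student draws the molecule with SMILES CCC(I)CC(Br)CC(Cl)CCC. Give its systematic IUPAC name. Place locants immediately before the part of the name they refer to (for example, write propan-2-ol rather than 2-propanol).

5-bromo-7-chloro-3-iododecane

The longest carbon chain is 10 atoms: the parent is decane.
Number the chain so that the substituent locant set {3,5,7} is lower than {4,6,8} at the first point of difference.
This places a bromo group at C-5; a chloro group at C-7; an iodo group at C-3.
Substituent prefixes are cited in alphabetical order (multiplying prefixes like di-/tri- are ignored for ordering).
The name is 5-bromo-7-chloro-3-iododecane.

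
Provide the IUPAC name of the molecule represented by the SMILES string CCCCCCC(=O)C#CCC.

Counting along the main chain through the carbonyl and the multiple bond gives 11 carbons: the parent is undecane.
The principal characteristic group is a ketone (C=O on an internal carbon), named with the suffix -one.
The chain contains a C≡C triple bond, so the unsaturation ending is -yne.
Choose the numbering such that numbering from this end puts the carbonyl group at C-5 rather than C-7.
With this numbering: the carbonyl at C-5; the triple bond between C-3 and C-4.
Assembling the pieces gives undec-3-yn-5-one.

undec-3-yn-5-one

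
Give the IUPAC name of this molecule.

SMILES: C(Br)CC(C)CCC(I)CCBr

The longest continuous carbon chain has 8 atoms, so the parent hydride is octane.
Choose the numbering such that the locant sets are identical either way, so the alphabetically earlier iodo substituent takes the lower locant (3 rather than 6).
That gives bromo groups at C-1 and C-8; an iodo group at C-3; a methyl group at C-6.
Substituent prefixes are cited in alphabetical order (multiplying prefixes like di-/tri- are ignored for ordering).
Putting it together: 1,8-dibromo-3-iodo-6-methyloctane.

1,8-dibromo-3-iodo-6-methyloctane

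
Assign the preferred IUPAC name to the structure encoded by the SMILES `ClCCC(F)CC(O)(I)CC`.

The longest carbon chain that includes the –OH group has 7 carbons, so the parent hydride is heptane.
The principal characteristic group is an alcohol (–OH), named with the suffix -ol.
Choose the numbering such that numbering from this end puts the hydroxyl group at C-3 rather than C-5.
With this numbering: the hydroxyl at C-3; a chloro group at C-7; a fluoro group at C-5; an iodo group at C-3.
Substituent prefixes are cited in alphabetical order (multiplying prefixes like di-/tri- are ignored for ordering).
The name is 7-chloro-5-fluoro-3-iodoheptan-3-ol.

7-chloro-5-fluoro-3-iodoheptan-3-ol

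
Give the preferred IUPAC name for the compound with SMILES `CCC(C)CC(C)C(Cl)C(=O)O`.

2-chloro-3,5-dimethylheptanoic acid

The longest carbon chain that includes the –COOH group has 7 carbons, so the parent hydride is heptane.
The principal characteristic group is a carboxylic acid (terminal –COOH), named with the suffix -oic acid.
Number the chain so that the carboxylic acid carbon is C-1 by definition.
That gives a chloro group at C-2; methyl groups at C-3 and C-5.
Prefixes are listed alphabetically: chloro, methyl.
The name is 2-chloro-3,5-dimethylheptanoic acid.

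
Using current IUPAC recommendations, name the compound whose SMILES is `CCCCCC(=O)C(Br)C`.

2-bromooctan-3-one

The longest carbon chain that includes the carbonyl has 8 carbons, so the parent hydride is octane.
A ketone (C=O on an internal carbon) is the principal characteristic group, giving the suffix -one.
Number the chain so that numbering from this end puts the carbonyl group at C-3 rather than C-6.
This places the carbonyl at C-3; a bromo group at C-2.
Putting it together: 2-bromooctan-3-one.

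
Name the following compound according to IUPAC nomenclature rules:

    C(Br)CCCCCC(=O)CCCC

The longest carbon chain that includes the carbonyl has 11 carbons, so the parent hydride is undecane.
The principal characteristic group is a ketone (C=O on an internal carbon), named with the suffix -one.
The numbering direction is chosen so that numbering from this end puts the carbonyl group at C-5 rather than C-7.
That gives the carbonyl at C-5; a bromo group at C-11.
Assembling the pieces gives 11-bromoundecan-5-one.

11-bromoundecan-5-one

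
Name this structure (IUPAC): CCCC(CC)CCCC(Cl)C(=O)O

The longest carbon chain that includes the –COOH group has 9 carbons, so the parent hydride is nonane.
A carboxylic acid (terminal –COOH) is the principal characteristic group, giving the suffix -oic acid.
The numbering direction is chosen so that the carboxylic acid carbon is C-1 by definition.
With this numbering: a chloro group at C-2; an ethyl group at C-6.
The substituents are ordered alphabetically, ignoring any di-/tri- multipliers.
Assembling the pieces gives 2-chloro-6-ethylnonanoic acid.

2-chloro-6-ethylnonanoic acid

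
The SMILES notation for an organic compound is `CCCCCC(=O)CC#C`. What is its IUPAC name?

Counting along the main chain through the carbonyl and the multiple bond gives 9 carbons: the parent is nonane.
The highest-priority functional group is a ketone (C=O on an internal carbon), so the name ends in -one.
The chain contains a C≡C triple bond, so the unsaturation ending is -yne.
Number the chain so that numbering from this end puts the carbonyl group at C-4 rather than C-6.
This places the carbonyl at C-4; the triple bond between C-1 and C-2.
Assembling the pieces gives non-1-yn-4-one.

non-1-yn-4-one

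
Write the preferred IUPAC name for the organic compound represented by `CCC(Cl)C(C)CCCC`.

3-chloro-4-methyloctane

The longest continuous carbon chain has 8 atoms, so the parent hydride is octane.
The numbering direction is chosen so that the substituent locant set {3,4} is lower than {5,6} at the first point of difference.
This places a chloro group at C-3; a methyl group at C-4.
Substituent prefixes are cited in alphabetical order (multiplying prefixes like di-/tri- are ignored for ordering).
The name is 3-chloro-4-methyloctane.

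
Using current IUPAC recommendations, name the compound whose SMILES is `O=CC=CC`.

The longest chain bearing the –CHO group and the multiple bond is 4 carbons long (butane).
The highest-priority functional group is an aldehyde (terminal –CHO), so the name ends in -al.
The chain contains a C=C double bond, so the unsaturation ending is -ene.
The numbering direction is chosen so that the aldehyde carbon is C-1 by definition.
With this numbering: the double bond between C-2 and C-3.
Assembling the pieces gives but-2-enal.

but-2-enal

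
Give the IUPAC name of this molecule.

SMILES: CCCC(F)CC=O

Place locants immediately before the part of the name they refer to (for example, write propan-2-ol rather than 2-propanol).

The longest carbon chain that includes the –CHO group has 6 carbons, so the parent hydride is hexane.
The highest-priority functional group is an aldehyde (terminal –CHO), so the name ends in -al.
Number the chain so that the aldehyde carbon is C-1 by definition.
That gives a fluoro group at C-3.
Putting it together: 3-fluorohexanal.

3-fluorohexanal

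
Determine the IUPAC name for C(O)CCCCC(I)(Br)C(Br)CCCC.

The longest chain bearing the –OH group is 11 carbons long (undecane).
The highest-priority functional group is an alcohol (–OH), so the name ends in -ol.
Choose the numbering such that numbering from this end puts the hydroxyl group at C-1 rather than C-11.
With this numbering: the hydroxyl at C-1; bromo groups at C-6 and C-7; an iodo group at C-6.
The substituents are ordered alphabetically, ignoring any di-/tri- multipliers.
Putting it together: 6,7-dibromo-6-iodoundecan-1-ol.

6,7-dibromo-6-iodoundecan-1-ol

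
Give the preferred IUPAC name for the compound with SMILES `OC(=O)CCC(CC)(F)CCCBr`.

Counting along the main chain through the –COOH group gives 7 carbons: the parent is heptane.
A carboxylic acid (terminal –COOH) is the principal characteristic group, giving the suffix -oic acid.
Number the chain so that the carboxylic acid carbon is C-1 by definition.
That gives a bromo group at C-7; an ethyl group at C-4; a fluoro group at C-4.
The substituents are ordered alphabetically, ignoring any di-/tri- multipliers.
Assembling the pieces gives 7-bromo-4-ethyl-4-fluoroheptanoic acid.

7-bromo-4-ethyl-4-fluoroheptanoic acid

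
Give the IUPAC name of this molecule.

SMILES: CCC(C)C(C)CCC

3,4-dimethylheptane

The longest continuous carbon chain has 7 atoms, so the parent hydride is heptane.
Choose the numbering such that the substituent locant set {3,4} is lower than {4,5} at the first point of difference.
That gives methyl groups at C-3 and C-4.
Putting it together: 3,4-dimethylheptane.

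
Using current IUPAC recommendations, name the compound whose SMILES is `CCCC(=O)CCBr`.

1-bromohexan-3-one

Counting along the main chain through the carbonyl gives 6 carbons: the parent is hexane.
The highest-priority functional group is a ketone (C=O on an internal carbon), so the name ends in -one.
Choose the numbering such that numbering from this end puts the carbonyl group at C-3 rather than C-4.
With this numbering: the carbonyl at C-3; a bromo group at C-1.
The name is 1-bromohexan-3-one.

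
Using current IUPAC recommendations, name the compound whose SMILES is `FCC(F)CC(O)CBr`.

Counting along the main chain through the –OH group gives 5 carbons: the parent is pentane.
The highest-priority functional group is an alcohol (–OH), so the name ends in -ol.
The numbering direction is chosen so that numbering from this end puts the hydroxyl group at C-2 rather than C-4.
That gives the hydroxyl at C-2; a bromo group at C-1; fluoro groups at C-4 and C-5.
Prefixes are listed alphabetically: bromo, fluoro.
Putting it together: 1-bromo-4,5-difluoropentan-2-ol.

1-bromo-4,5-difluoropentan-2-ol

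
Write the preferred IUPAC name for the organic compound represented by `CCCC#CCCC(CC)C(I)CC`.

The longest carbon chain that includes the multiple bond has 11 carbons, so the parent hydride is undecane.
There is one C≡C triple bond, indicated by the ending -yne.
Choose the numbering such that numbering from this end puts the triple bond at C-4 rather than C-7.
That gives the triple bond between C-4 and C-5; an ethyl group at C-8; an iodo group at C-9.
The substituents are ordered alphabetically, ignoring any di-/tri- multipliers.
Putting it together: 8-ethyl-9-iodoundec-4-yne.

8-ethyl-9-iodoundec-4-yne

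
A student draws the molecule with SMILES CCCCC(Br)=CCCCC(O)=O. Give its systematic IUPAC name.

Counting along the main chain through the –COOH group and the multiple bond gives 10 carbons: the parent is decane.
A carboxylic acid (terminal –COOH) is the principal characteristic group, giving the suffix -oic acid.
There is one C=C double bond, indicated by the ending -ene.
Choose the numbering such that the carboxylic acid carbon is C-1 by definition.
With this numbering: the double bond between C-5 and C-6; a bromo group at C-6.
The name is 6-bromodec-5-enoic acid.

6-bromodec-5-enoic acid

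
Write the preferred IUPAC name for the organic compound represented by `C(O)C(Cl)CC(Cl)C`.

2,4-dichloropentan-1-ol

Counting along the main chain through the –OH group gives 5 carbons: the parent is pentane.
An alcohol (–OH) is the principal characteristic group, giving the suffix -ol.
Choose the numbering such that numbering from this end puts the hydroxyl group at C-1 rather than C-5.
This places the hydroxyl at C-1; chloro groups at C-2 and C-4.
The name is 2,4-dichloropentan-1-ol.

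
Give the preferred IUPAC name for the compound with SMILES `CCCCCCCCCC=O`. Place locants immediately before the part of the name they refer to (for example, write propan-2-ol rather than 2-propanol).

decanal

Counting along the main chain through the –CHO group gives 10 carbons: the parent is decane.
An aldehyde (terminal –CHO) is the principal characteristic group, giving the suffix -al.
The numbering direction is chosen so that the aldehyde carbon is C-1 by definition.
Putting it together: decanal.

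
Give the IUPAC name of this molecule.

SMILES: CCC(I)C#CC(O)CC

6-iodooct-4-yn-3-ol

The longest carbon chain that includes the –OH group and the multiple bond has 8 carbons, so the parent hydride is octane.
An alcohol (–OH) is the principal characteristic group, giving the suffix -ol.
The chain contains a C≡C triple bond, so the unsaturation ending is -yne.
Number the chain so that numbering from this end puts the hydroxyl group at C-3 rather than C-6.
This places the hydroxyl at C-3; the triple bond between C-4 and C-5; an iodo group at C-6.
Assembling the pieces gives 6-iodooct-4-yn-3-ol.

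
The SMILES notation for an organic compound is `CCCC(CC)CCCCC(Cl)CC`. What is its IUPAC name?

3-chloro-8-ethylundecane

The parent chain contains 11 carbons (undecane).
Choose the numbering such that the substituent locant set {3,8} is lower than {4,9} at the first point of difference.
With this numbering: a chloro group at C-3; an ethyl group at C-8.
Substituent prefixes are cited in alphabetical order (multiplying prefixes like di-/tri- are ignored for ordering).
Putting it together: 3-chloro-8-ethylundecane.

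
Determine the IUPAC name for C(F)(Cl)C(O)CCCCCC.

1-chloro-1-fluorooctan-2-ol

The longest carbon chain that includes the –OH group has 8 carbons, so the parent hydride is octane.
An alcohol (–OH) is the principal characteristic group, giving the suffix -ol.
The numbering direction is chosen so that numbering from this end puts the hydroxyl group at C-2 rather than C-7.
With this numbering: the hydroxyl at C-2; a chloro group at C-1; a fluoro group at C-1.
Prefixes are listed alphabetically: chloro, fluoro.
The name is 1-chloro-1-fluorooctan-2-ol.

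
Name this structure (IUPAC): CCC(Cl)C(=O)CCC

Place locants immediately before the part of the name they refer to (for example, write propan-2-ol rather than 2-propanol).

The longest carbon chain that includes the carbonyl has 7 carbons, so the parent hydride is heptane.
The principal characteristic group is a ketone (C=O on an internal carbon), named with the suffix -one.
The numbering direction is chosen so that the substituent locant set {3} is lower than {5} at the first point of difference.
That gives the carbonyl at C-4; a chloro group at C-3.
Putting it together: 3-chloroheptan-4-one.

3-chloroheptan-4-one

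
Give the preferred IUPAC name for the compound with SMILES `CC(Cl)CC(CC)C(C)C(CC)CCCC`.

2-chloro-4,6-diethyl-5-methyldecane

The longest continuous carbon chain has 10 atoms, so the parent hydride is decane.
Number the chain so that the substituent locant set {2,4,5,6} is lower than {5,6,7,9} at the first point of difference.
With this numbering: a chloro group at C-2; ethyl groups at C-4 and C-6; a methyl group at C-5.
The substituents are ordered alphabetically, ignoring any di-/tri- multipliers.
Putting it together: 2-chloro-4,6-diethyl-5-methyldecane.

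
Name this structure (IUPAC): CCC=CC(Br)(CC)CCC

5-bromo-5-ethyloct-3-ene

Counting along the main chain through the multiple bond gives 8 carbons: the parent is octane.
A C=C double bond in the chain gives the infix -ene-.
Number the chain so that numbering from this end puts the double bond at C-3 rather than C-5.
That gives the double bond between C-3 and C-4; a bromo group at C-5; an ethyl group at C-5.
Substituent prefixes are cited in alphabetical order (multiplying prefixes like di-/tri- are ignored for ordering).
Putting it together: 5-bromo-5-ethyloct-3-ene.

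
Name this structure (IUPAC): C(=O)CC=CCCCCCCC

Counting along the main chain through the –CHO group and the multiple bond gives 11 carbons: the parent is undecane.
The highest-priority functional group is an aldehyde (terminal –CHO), so the name ends in -al.
There is one C=C double bond, indicated by the ending -ene.
Choose the numbering such that the aldehyde carbon is C-1 by definition.
This places the double bond between C-3 and C-4.
Putting it together: undec-3-enal.

undec-3-enal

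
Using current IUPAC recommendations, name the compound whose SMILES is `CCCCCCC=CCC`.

dec-3-ene

The longest chain bearing the multiple bond is 10 carbons long (decane).
A C=C double bond in the chain gives the infix -ene-.
The numbering direction is chosen so that numbering from this end puts the double bond at C-3 rather than C-7.
With this numbering: the double bond between C-3 and C-4.
Putting it together: dec-3-ene.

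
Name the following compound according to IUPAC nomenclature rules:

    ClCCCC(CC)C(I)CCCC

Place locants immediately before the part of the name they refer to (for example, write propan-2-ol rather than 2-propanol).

The longest carbon chain is 9 atoms: the parent is nonane.
The numbering direction is chosen so that the substituent locant set {1,4,5} is lower than {5,6,9} at the first point of difference.
This places a chloro group at C-1; an ethyl group at C-4; an iodo group at C-5.
Substituent prefixes are cited in alphabetical order (multiplying prefixes like di-/tri- are ignored for ordering).
The name is 1-chloro-4-ethyl-5-iodononane.

1-chloro-4-ethyl-5-iodononane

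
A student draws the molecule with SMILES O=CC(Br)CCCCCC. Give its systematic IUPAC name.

Counting along the main chain through the –CHO group gives 8 carbons: the parent is octane.
The principal characteristic group is an aldehyde (terminal –CHO), named with the suffix -al.
Number the chain so that the aldehyde carbon is C-1 by definition.
With this numbering: a bromo group at C-2.
Assembling the pieces gives 2-bromooctanal.

2-bromooctanal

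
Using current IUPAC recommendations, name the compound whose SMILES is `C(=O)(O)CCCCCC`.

heptanoic acid

The longest carbon chain that includes the –COOH group has 7 carbons, so the parent hydride is heptane.
The principal characteristic group is a carboxylic acid (terminal –COOH), named with the suffix -oic acid.
Number the chain so that the carboxylic acid carbon is C-1 by definition.
Putting it together: heptanoic acid.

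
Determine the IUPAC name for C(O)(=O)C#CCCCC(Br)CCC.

The longest chain bearing the –COOH group and the multiple bond is 10 carbons long (decane).
A carboxylic acid (terminal –COOH) is the principal characteristic group, giving the suffix -oic acid.
The chain contains a C≡C triple bond, so the unsaturation ending is -yne.
Number the chain so that the carboxylic acid carbon is C-1 by definition.
This places the triple bond between C-2 and C-3; a bromo group at C-7.
The name is 7-bromodec-2-ynoic acid.

7-bromodec-2-ynoic acid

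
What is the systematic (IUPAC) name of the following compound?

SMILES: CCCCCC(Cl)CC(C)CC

The longest carbon chain is 10 atoms: the parent is decane.
The numbering direction is chosen so that the substituent locant set {3,5} is lower than {6,8} at the first point of difference.
That gives a chloro group at C-5; a methyl group at C-3.
The substituents are ordered alphabetically, ignoring any di-/tri- multipliers.
The name is 5-chloro-3-methyldecane.

5-chloro-3-methyldecane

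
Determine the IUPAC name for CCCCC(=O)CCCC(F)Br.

The longest chain bearing the carbonyl is 9 carbons long (nonane).
A ketone (C=O on an internal carbon) is the principal characteristic group, giving the suffix -one.
Choose the numbering such that the substituent locant set {1,1} is lower than {9,9} at the first point of difference.
That gives the carbonyl at C-5; a bromo group at C-1; a fluoro group at C-1.
The substituents are ordered alphabetically, ignoring any di-/tri- multipliers.
The name is 1-bromo-1-fluorononan-5-one.

1-bromo-1-fluorononan-5-one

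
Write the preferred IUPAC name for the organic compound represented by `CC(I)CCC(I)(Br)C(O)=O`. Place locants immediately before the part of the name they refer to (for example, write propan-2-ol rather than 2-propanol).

The longest carbon chain that includes the –COOH group has 6 carbons, so the parent hydride is hexane.
The principal characteristic group is a carboxylic acid (terminal –COOH), named with the suffix -oic acid.
Choose the numbering such that the carboxylic acid carbon is C-1 by definition.
This places a bromo group at C-2; iodo groups at C-2 and C-5.
Prefixes are listed alphabetically: bromo, iodo.
Putting it together: 2-bromo-2,5-diiodohexanoic acid.

2-bromo-2,5-diiodohexanoic acid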